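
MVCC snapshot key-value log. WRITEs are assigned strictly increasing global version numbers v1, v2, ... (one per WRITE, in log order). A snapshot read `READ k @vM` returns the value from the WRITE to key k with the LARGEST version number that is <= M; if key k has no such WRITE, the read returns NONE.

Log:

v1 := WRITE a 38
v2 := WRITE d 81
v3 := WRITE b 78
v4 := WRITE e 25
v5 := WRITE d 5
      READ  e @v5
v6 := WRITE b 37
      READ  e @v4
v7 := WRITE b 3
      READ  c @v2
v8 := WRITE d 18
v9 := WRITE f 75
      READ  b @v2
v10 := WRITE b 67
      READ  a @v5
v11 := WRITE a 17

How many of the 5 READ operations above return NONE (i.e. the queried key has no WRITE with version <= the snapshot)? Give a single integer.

Answer: 2

Derivation:
v1: WRITE a=38  (a history now [(1, 38)])
v2: WRITE d=81  (d history now [(2, 81)])
v3: WRITE b=78  (b history now [(3, 78)])
v4: WRITE e=25  (e history now [(4, 25)])
v5: WRITE d=5  (d history now [(2, 81), (5, 5)])
READ e @v5: history=[(4, 25)] -> pick v4 -> 25
v6: WRITE b=37  (b history now [(3, 78), (6, 37)])
READ e @v4: history=[(4, 25)] -> pick v4 -> 25
v7: WRITE b=3  (b history now [(3, 78), (6, 37), (7, 3)])
READ c @v2: history=[] -> no version <= 2 -> NONE
v8: WRITE d=18  (d history now [(2, 81), (5, 5), (8, 18)])
v9: WRITE f=75  (f history now [(9, 75)])
READ b @v2: history=[(3, 78), (6, 37), (7, 3)] -> no version <= 2 -> NONE
v10: WRITE b=67  (b history now [(3, 78), (6, 37), (7, 3), (10, 67)])
READ a @v5: history=[(1, 38)] -> pick v1 -> 38
v11: WRITE a=17  (a history now [(1, 38), (11, 17)])
Read results in order: ['25', '25', 'NONE', 'NONE', '38']
NONE count = 2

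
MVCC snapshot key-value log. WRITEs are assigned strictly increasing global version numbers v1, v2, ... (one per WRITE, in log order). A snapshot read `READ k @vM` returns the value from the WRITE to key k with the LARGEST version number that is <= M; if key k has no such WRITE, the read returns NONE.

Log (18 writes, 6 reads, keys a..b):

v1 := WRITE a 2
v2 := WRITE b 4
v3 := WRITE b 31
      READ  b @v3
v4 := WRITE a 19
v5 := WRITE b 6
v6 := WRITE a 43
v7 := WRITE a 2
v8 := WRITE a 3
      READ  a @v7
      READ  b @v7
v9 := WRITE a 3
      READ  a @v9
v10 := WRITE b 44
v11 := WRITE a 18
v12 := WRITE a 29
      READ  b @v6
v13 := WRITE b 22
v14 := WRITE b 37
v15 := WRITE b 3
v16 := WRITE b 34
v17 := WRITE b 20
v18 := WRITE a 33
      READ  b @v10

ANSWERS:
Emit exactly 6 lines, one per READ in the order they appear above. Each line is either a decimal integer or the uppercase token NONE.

v1: WRITE a=2  (a history now [(1, 2)])
v2: WRITE b=4  (b history now [(2, 4)])
v3: WRITE b=31  (b history now [(2, 4), (3, 31)])
READ b @v3: history=[(2, 4), (3, 31)] -> pick v3 -> 31
v4: WRITE a=19  (a history now [(1, 2), (4, 19)])
v5: WRITE b=6  (b history now [(2, 4), (3, 31), (5, 6)])
v6: WRITE a=43  (a history now [(1, 2), (4, 19), (6, 43)])
v7: WRITE a=2  (a history now [(1, 2), (4, 19), (6, 43), (7, 2)])
v8: WRITE a=3  (a history now [(1, 2), (4, 19), (6, 43), (7, 2), (8, 3)])
READ a @v7: history=[(1, 2), (4, 19), (6, 43), (7, 2), (8, 3)] -> pick v7 -> 2
READ b @v7: history=[(2, 4), (3, 31), (5, 6)] -> pick v5 -> 6
v9: WRITE a=3  (a history now [(1, 2), (4, 19), (6, 43), (7, 2), (8, 3), (9, 3)])
READ a @v9: history=[(1, 2), (4, 19), (6, 43), (7, 2), (8, 3), (9, 3)] -> pick v9 -> 3
v10: WRITE b=44  (b history now [(2, 4), (3, 31), (5, 6), (10, 44)])
v11: WRITE a=18  (a history now [(1, 2), (4, 19), (6, 43), (7, 2), (8, 3), (9, 3), (11, 18)])
v12: WRITE a=29  (a history now [(1, 2), (4, 19), (6, 43), (7, 2), (8, 3), (9, 3), (11, 18), (12, 29)])
READ b @v6: history=[(2, 4), (3, 31), (5, 6), (10, 44)] -> pick v5 -> 6
v13: WRITE b=22  (b history now [(2, 4), (3, 31), (5, 6), (10, 44), (13, 22)])
v14: WRITE b=37  (b history now [(2, 4), (3, 31), (5, 6), (10, 44), (13, 22), (14, 37)])
v15: WRITE b=3  (b history now [(2, 4), (3, 31), (5, 6), (10, 44), (13, 22), (14, 37), (15, 3)])
v16: WRITE b=34  (b history now [(2, 4), (3, 31), (5, 6), (10, 44), (13, 22), (14, 37), (15, 3), (16, 34)])
v17: WRITE b=20  (b history now [(2, 4), (3, 31), (5, 6), (10, 44), (13, 22), (14, 37), (15, 3), (16, 34), (17, 20)])
v18: WRITE a=33  (a history now [(1, 2), (4, 19), (6, 43), (7, 2), (8, 3), (9, 3), (11, 18), (12, 29), (18, 33)])
READ b @v10: history=[(2, 4), (3, 31), (5, 6), (10, 44), (13, 22), (14, 37), (15, 3), (16, 34), (17, 20)] -> pick v10 -> 44

Answer: 31
2
6
3
6
44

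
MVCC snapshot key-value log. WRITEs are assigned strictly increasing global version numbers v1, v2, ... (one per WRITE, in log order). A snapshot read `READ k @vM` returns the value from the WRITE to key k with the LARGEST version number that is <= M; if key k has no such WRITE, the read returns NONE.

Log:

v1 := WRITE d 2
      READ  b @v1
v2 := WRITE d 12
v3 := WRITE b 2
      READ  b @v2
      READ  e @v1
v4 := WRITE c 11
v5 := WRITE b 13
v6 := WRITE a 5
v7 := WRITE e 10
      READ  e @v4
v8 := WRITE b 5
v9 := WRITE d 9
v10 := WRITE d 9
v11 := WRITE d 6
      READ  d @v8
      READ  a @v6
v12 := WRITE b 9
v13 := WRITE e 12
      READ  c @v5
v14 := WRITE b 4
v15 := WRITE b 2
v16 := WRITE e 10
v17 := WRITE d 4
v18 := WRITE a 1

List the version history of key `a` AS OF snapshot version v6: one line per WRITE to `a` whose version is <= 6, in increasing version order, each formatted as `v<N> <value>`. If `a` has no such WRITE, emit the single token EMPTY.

Answer: v6 5

Derivation:
Scan writes for key=a with version <= 6:
  v1 WRITE d 2 -> skip
  v2 WRITE d 12 -> skip
  v3 WRITE b 2 -> skip
  v4 WRITE c 11 -> skip
  v5 WRITE b 13 -> skip
  v6 WRITE a 5 -> keep
  v7 WRITE e 10 -> skip
  v8 WRITE b 5 -> skip
  v9 WRITE d 9 -> skip
  v10 WRITE d 9 -> skip
  v11 WRITE d 6 -> skip
  v12 WRITE b 9 -> skip
  v13 WRITE e 12 -> skip
  v14 WRITE b 4 -> skip
  v15 WRITE b 2 -> skip
  v16 WRITE e 10 -> skip
  v17 WRITE d 4 -> skip
  v18 WRITE a 1 -> drop (> snap)
Collected: [(6, 5)]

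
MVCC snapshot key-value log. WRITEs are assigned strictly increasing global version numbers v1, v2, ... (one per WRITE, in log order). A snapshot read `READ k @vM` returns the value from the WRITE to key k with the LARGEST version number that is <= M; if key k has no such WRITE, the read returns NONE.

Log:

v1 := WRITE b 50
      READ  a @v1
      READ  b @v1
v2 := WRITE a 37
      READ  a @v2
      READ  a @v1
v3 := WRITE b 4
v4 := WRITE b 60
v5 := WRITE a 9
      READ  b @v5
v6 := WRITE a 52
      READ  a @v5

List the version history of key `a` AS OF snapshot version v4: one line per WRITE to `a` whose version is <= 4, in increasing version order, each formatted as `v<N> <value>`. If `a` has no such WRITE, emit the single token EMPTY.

Answer: v2 37

Derivation:
Scan writes for key=a with version <= 4:
  v1 WRITE b 50 -> skip
  v2 WRITE a 37 -> keep
  v3 WRITE b 4 -> skip
  v4 WRITE b 60 -> skip
  v5 WRITE a 9 -> drop (> snap)
  v6 WRITE a 52 -> drop (> snap)
Collected: [(2, 37)]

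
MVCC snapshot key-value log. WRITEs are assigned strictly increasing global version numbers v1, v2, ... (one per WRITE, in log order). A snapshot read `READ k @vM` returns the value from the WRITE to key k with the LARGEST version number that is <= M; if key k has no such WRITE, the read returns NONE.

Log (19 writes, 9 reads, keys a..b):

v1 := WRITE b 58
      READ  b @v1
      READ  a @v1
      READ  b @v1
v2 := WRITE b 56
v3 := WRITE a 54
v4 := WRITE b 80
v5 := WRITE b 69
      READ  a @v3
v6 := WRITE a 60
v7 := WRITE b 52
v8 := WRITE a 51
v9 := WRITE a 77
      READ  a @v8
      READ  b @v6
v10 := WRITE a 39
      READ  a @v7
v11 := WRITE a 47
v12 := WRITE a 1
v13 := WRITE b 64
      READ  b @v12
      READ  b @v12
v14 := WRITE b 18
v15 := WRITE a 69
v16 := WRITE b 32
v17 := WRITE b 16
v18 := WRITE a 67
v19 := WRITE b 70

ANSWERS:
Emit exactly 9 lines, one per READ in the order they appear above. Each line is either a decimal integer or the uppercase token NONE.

v1: WRITE b=58  (b history now [(1, 58)])
READ b @v1: history=[(1, 58)] -> pick v1 -> 58
READ a @v1: history=[] -> no version <= 1 -> NONE
READ b @v1: history=[(1, 58)] -> pick v1 -> 58
v2: WRITE b=56  (b history now [(1, 58), (2, 56)])
v3: WRITE a=54  (a history now [(3, 54)])
v4: WRITE b=80  (b history now [(1, 58), (2, 56), (4, 80)])
v5: WRITE b=69  (b history now [(1, 58), (2, 56), (4, 80), (5, 69)])
READ a @v3: history=[(3, 54)] -> pick v3 -> 54
v6: WRITE a=60  (a history now [(3, 54), (6, 60)])
v7: WRITE b=52  (b history now [(1, 58), (2, 56), (4, 80), (5, 69), (7, 52)])
v8: WRITE a=51  (a history now [(3, 54), (6, 60), (8, 51)])
v9: WRITE a=77  (a history now [(3, 54), (6, 60), (8, 51), (9, 77)])
READ a @v8: history=[(3, 54), (6, 60), (8, 51), (9, 77)] -> pick v8 -> 51
READ b @v6: history=[(1, 58), (2, 56), (4, 80), (5, 69), (7, 52)] -> pick v5 -> 69
v10: WRITE a=39  (a history now [(3, 54), (6, 60), (8, 51), (9, 77), (10, 39)])
READ a @v7: history=[(3, 54), (6, 60), (8, 51), (9, 77), (10, 39)] -> pick v6 -> 60
v11: WRITE a=47  (a history now [(3, 54), (6, 60), (8, 51), (9, 77), (10, 39), (11, 47)])
v12: WRITE a=1  (a history now [(3, 54), (6, 60), (8, 51), (9, 77), (10, 39), (11, 47), (12, 1)])
v13: WRITE b=64  (b history now [(1, 58), (2, 56), (4, 80), (5, 69), (7, 52), (13, 64)])
READ b @v12: history=[(1, 58), (2, 56), (4, 80), (5, 69), (7, 52), (13, 64)] -> pick v7 -> 52
READ b @v12: history=[(1, 58), (2, 56), (4, 80), (5, 69), (7, 52), (13, 64)] -> pick v7 -> 52
v14: WRITE b=18  (b history now [(1, 58), (2, 56), (4, 80), (5, 69), (7, 52), (13, 64), (14, 18)])
v15: WRITE a=69  (a history now [(3, 54), (6, 60), (8, 51), (9, 77), (10, 39), (11, 47), (12, 1), (15, 69)])
v16: WRITE b=32  (b history now [(1, 58), (2, 56), (4, 80), (5, 69), (7, 52), (13, 64), (14, 18), (16, 32)])
v17: WRITE b=16  (b history now [(1, 58), (2, 56), (4, 80), (5, 69), (7, 52), (13, 64), (14, 18), (16, 32), (17, 16)])
v18: WRITE a=67  (a history now [(3, 54), (6, 60), (8, 51), (9, 77), (10, 39), (11, 47), (12, 1), (15, 69), (18, 67)])
v19: WRITE b=70  (b history now [(1, 58), (2, 56), (4, 80), (5, 69), (7, 52), (13, 64), (14, 18), (16, 32), (17, 16), (19, 70)])

Answer: 58
NONE
58
54
51
69
60
52
52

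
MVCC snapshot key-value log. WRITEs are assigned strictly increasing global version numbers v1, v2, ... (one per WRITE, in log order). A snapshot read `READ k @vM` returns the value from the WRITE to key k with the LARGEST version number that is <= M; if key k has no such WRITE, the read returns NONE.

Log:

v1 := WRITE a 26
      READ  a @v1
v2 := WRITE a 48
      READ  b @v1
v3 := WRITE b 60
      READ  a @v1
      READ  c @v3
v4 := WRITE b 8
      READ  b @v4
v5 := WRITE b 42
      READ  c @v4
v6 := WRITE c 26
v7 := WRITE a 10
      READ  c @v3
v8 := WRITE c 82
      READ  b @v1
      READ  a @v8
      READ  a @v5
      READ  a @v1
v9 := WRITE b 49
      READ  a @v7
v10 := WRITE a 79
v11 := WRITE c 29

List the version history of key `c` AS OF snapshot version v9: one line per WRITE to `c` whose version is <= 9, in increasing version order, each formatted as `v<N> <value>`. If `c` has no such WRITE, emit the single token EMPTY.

Scan writes for key=c with version <= 9:
  v1 WRITE a 26 -> skip
  v2 WRITE a 48 -> skip
  v3 WRITE b 60 -> skip
  v4 WRITE b 8 -> skip
  v5 WRITE b 42 -> skip
  v6 WRITE c 26 -> keep
  v7 WRITE a 10 -> skip
  v8 WRITE c 82 -> keep
  v9 WRITE b 49 -> skip
  v10 WRITE a 79 -> skip
  v11 WRITE c 29 -> drop (> snap)
Collected: [(6, 26), (8, 82)]

Answer: v6 26
v8 82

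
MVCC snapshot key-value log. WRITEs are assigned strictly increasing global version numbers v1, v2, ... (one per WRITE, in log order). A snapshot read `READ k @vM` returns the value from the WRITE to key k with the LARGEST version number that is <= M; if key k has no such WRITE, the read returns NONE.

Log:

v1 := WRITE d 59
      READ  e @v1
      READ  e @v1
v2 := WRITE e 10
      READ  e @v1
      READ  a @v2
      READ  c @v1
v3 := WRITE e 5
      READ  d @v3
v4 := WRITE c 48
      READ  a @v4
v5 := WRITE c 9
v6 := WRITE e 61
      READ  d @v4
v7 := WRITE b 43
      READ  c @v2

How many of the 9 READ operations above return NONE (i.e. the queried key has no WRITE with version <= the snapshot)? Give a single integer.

v1: WRITE d=59  (d history now [(1, 59)])
READ e @v1: history=[] -> no version <= 1 -> NONE
READ e @v1: history=[] -> no version <= 1 -> NONE
v2: WRITE e=10  (e history now [(2, 10)])
READ e @v1: history=[(2, 10)] -> no version <= 1 -> NONE
READ a @v2: history=[] -> no version <= 2 -> NONE
READ c @v1: history=[] -> no version <= 1 -> NONE
v3: WRITE e=5  (e history now [(2, 10), (3, 5)])
READ d @v3: history=[(1, 59)] -> pick v1 -> 59
v4: WRITE c=48  (c history now [(4, 48)])
READ a @v4: history=[] -> no version <= 4 -> NONE
v5: WRITE c=9  (c history now [(4, 48), (5, 9)])
v6: WRITE e=61  (e history now [(2, 10), (3, 5), (6, 61)])
READ d @v4: history=[(1, 59)] -> pick v1 -> 59
v7: WRITE b=43  (b history now [(7, 43)])
READ c @v2: history=[(4, 48), (5, 9)] -> no version <= 2 -> NONE
Read results in order: ['NONE', 'NONE', 'NONE', 'NONE', 'NONE', '59', 'NONE', '59', 'NONE']
NONE count = 7

Answer: 7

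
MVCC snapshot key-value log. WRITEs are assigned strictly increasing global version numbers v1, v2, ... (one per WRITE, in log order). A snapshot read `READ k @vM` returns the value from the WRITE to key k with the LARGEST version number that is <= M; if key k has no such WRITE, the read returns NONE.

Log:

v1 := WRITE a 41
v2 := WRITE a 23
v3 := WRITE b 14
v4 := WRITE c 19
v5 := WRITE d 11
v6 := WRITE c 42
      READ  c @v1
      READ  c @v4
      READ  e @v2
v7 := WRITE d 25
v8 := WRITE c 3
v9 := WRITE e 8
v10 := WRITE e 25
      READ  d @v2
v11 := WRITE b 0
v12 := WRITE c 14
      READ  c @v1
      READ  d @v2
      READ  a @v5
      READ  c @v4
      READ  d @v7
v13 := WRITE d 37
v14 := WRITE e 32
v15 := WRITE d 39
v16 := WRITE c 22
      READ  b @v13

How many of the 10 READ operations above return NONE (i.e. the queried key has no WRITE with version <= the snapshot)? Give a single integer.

Answer: 5

Derivation:
v1: WRITE a=41  (a history now [(1, 41)])
v2: WRITE a=23  (a history now [(1, 41), (2, 23)])
v3: WRITE b=14  (b history now [(3, 14)])
v4: WRITE c=19  (c history now [(4, 19)])
v5: WRITE d=11  (d history now [(5, 11)])
v6: WRITE c=42  (c history now [(4, 19), (6, 42)])
READ c @v1: history=[(4, 19), (6, 42)] -> no version <= 1 -> NONE
READ c @v4: history=[(4, 19), (6, 42)] -> pick v4 -> 19
READ e @v2: history=[] -> no version <= 2 -> NONE
v7: WRITE d=25  (d history now [(5, 11), (7, 25)])
v8: WRITE c=3  (c history now [(4, 19), (6, 42), (8, 3)])
v9: WRITE e=8  (e history now [(9, 8)])
v10: WRITE e=25  (e history now [(9, 8), (10, 25)])
READ d @v2: history=[(5, 11), (7, 25)] -> no version <= 2 -> NONE
v11: WRITE b=0  (b history now [(3, 14), (11, 0)])
v12: WRITE c=14  (c history now [(4, 19), (6, 42), (8, 3), (12, 14)])
READ c @v1: history=[(4, 19), (6, 42), (8, 3), (12, 14)] -> no version <= 1 -> NONE
READ d @v2: history=[(5, 11), (7, 25)] -> no version <= 2 -> NONE
READ a @v5: history=[(1, 41), (2, 23)] -> pick v2 -> 23
READ c @v4: history=[(4, 19), (6, 42), (8, 3), (12, 14)] -> pick v4 -> 19
READ d @v7: history=[(5, 11), (7, 25)] -> pick v7 -> 25
v13: WRITE d=37  (d history now [(5, 11), (7, 25), (13, 37)])
v14: WRITE e=32  (e history now [(9, 8), (10, 25), (14, 32)])
v15: WRITE d=39  (d history now [(5, 11), (7, 25), (13, 37), (15, 39)])
v16: WRITE c=22  (c history now [(4, 19), (6, 42), (8, 3), (12, 14), (16, 22)])
READ b @v13: history=[(3, 14), (11, 0)] -> pick v11 -> 0
Read results in order: ['NONE', '19', 'NONE', 'NONE', 'NONE', 'NONE', '23', '19', '25', '0']
NONE count = 5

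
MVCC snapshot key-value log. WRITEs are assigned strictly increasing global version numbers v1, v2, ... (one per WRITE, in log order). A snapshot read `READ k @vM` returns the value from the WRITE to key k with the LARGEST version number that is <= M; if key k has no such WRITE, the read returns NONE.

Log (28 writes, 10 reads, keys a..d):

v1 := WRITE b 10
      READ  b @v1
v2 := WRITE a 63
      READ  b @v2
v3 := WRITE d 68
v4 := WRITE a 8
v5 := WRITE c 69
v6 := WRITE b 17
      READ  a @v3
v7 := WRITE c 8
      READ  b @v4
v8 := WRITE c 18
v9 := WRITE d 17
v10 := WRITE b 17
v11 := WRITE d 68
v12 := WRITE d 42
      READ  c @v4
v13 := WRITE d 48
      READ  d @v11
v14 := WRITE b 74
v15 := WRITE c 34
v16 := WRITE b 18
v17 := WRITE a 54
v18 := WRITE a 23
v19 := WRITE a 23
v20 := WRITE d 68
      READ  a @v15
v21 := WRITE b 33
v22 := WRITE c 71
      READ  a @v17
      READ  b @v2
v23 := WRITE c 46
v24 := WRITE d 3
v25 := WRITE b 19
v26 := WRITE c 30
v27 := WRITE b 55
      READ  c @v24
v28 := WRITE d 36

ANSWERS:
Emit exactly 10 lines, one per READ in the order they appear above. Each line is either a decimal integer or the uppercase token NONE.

Answer: 10
10
63
10
NONE
68
8
54
10
46

Derivation:
v1: WRITE b=10  (b history now [(1, 10)])
READ b @v1: history=[(1, 10)] -> pick v1 -> 10
v2: WRITE a=63  (a history now [(2, 63)])
READ b @v2: history=[(1, 10)] -> pick v1 -> 10
v3: WRITE d=68  (d history now [(3, 68)])
v4: WRITE a=8  (a history now [(2, 63), (4, 8)])
v5: WRITE c=69  (c history now [(5, 69)])
v6: WRITE b=17  (b history now [(1, 10), (6, 17)])
READ a @v3: history=[(2, 63), (4, 8)] -> pick v2 -> 63
v7: WRITE c=8  (c history now [(5, 69), (7, 8)])
READ b @v4: history=[(1, 10), (6, 17)] -> pick v1 -> 10
v8: WRITE c=18  (c history now [(5, 69), (7, 8), (8, 18)])
v9: WRITE d=17  (d history now [(3, 68), (9, 17)])
v10: WRITE b=17  (b history now [(1, 10), (6, 17), (10, 17)])
v11: WRITE d=68  (d history now [(3, 68), (9, 17), (11, 68)])
v12: WRITE d=42  (d history now [(3, 68), (9, 17), (11, 68), (12, 42)])
READ c @v4: history=[(5, 69), (7, 8), (8, 18)] -> no version <= 4 -> NONE
v13: WRITE d=48  (d history now [(3, 68), (9, 17), (11, 68), (12, 42), (13, 48)])
READ d @v11: history=[(3, 68), (9, 17), (11, 68), (12, 42), (13, 48)] -> pick v11 -> 68
v14: WRITE b=74  (b history now [(1, 10), (6, 17), (10, 17), (14, 74)])
v15: WRITE c=34  (c history now [(5, 69), (7, 8), (8, 18), (15, 34)])
v16: WRITE b=18  (b history now [(1, 10), (6, 17), (10, 17), (14, 74), (16, 18)])
v17: WRITE a=54  (a history now [(2, 63), (4, 8), (17, 54)])
v18: WRITE a=23  (a history now [(2, 63), (4, 8), (17, 54), (18, 23)])
v19: WRITE a=23  (a history now [(2, 63), (4, 8), (17, 54), (18, 23), (19, 23)])
v20: WRITE d=68  (d history now [(3, 68), (9, 17), (11, 68), (12, 42), (13, 48), (20, 68)])
READ a @v15: history=[(2, 63), (4, 8), (17, 54), (18, 23), (19, 23)] -> pick v4 -> 8
v21: WRITE b=33  (b history now [(1, 10), (6, 17), (10, 17), (14, 74), (16, 18), (21, 33)])
v22: WRITE c=71  (c history now [(5, 69), (7, 8), (8, 18), (15, 34), (22, 71)])
READ a @v17: history=[(2, 63), (4, 8), (17, 54), (18, 23), (19, 23)] -> pick v17 -> 54
READ b @v2: history=[(1, 10), (6, 17), (10, 17), (14, 74), (16, 18), (21, 33)] -> pick v1 -> 10
v23: WRITE c=46  (c history now [(5, 69), (7, 8), (8, 18), (15, 34), (22, 71), (23, 46)])
v24: WRITE d=3  (d history now [(3, 68), (9, 17), (11, 68), (12, 42), (13, 48), (20, 68), (24, 3)])
v25: WRITE b=19  (b history now [(1, 10), (6, 17), (10, 17), (14, 74), (16, 18), (21, 33), (25, 19)])
v26: WRITE c=30  (c history now [(5, 69), (7, 8), (8, 18), (15, 34), (22, 71), (23, 46), (26, 30)])
v27: WRITE b=55  (b history now [(1, 10), (6, 17), (10, 17), (14, 74), (16, 18), (21, 33), (25, 19), (27, 55)])
READ c @v24: history=[(5, 69), (7, 8), (8, 18), (15, 34), (22, 71), (23, 46), (26, 30)] -> pick v23 -> 46
v28: WRITE d=36  (d history now [(3, 68), (9, 17), (11, 68), (12, 42), (13, 48), (20, 68), (24, 3), (28, 36)])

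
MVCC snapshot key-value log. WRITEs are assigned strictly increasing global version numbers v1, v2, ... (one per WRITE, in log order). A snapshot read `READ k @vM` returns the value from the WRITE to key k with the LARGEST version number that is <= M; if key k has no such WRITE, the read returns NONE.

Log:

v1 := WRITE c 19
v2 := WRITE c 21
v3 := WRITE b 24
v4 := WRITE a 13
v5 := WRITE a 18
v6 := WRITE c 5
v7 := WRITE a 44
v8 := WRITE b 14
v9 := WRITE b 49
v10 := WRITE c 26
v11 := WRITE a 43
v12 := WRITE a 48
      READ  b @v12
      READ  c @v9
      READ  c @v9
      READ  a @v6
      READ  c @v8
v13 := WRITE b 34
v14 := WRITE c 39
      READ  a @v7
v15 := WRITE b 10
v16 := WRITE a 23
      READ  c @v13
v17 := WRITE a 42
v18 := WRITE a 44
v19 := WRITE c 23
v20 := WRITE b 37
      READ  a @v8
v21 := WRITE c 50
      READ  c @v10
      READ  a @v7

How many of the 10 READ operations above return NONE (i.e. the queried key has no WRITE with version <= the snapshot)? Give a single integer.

v1: WRITE c=19  (c history now [(1, 19)])
v2: WRITE c=21  (c history now [(1, 19), (2, 21)])
v3: WRITE b=24  (b history now [(3, 24)])
v4: WRITE a=13  (a history now [(4, 13)])
v5: WRITE a=18  (a history now [(4, 13), (5, 18)])
v6: WRITE c=5  (c history now [(1, 19), (2, 21), (6, 5)])
v7: WRITE a=44  (a history now [(4, 13), (5, 18), (7, 44)])
v8: WRITE b=14  (b history now [(3, 24), (8, 14)])
v9: WRITE b=49  (b history now [(3, 24), (8, 14), (9, 49)])
v10: WRITE c=26  (c history now [(1, 19), (2, 21), (6, 5), (10, 26)])
v11: WRITE a=43  (a history now [(4, 13), (5, 18), (7, 44), (11, 43)])
v12: WRITE a=48  (a history now [(4, 13), (5, 18), (7, 44), (11, 43), (12, 48)])
READ b @v12: history=[(3, 24), (8, 14), (9, 49)] -> pick v9 -> 49
READ c @v9: history=[(1, 19), (2, 21), (6, 5), (10, 26)] -> pick v6 -> 5
READ c @v9: history=[(1, 19), (2, 21), (6, 5), (10, 26)] -> pick v6 -> 5
READ a @v6: history=[(4, 13), (5, 18), (7, 44), (11, 43), (12, 48)] -> pick v5 -> 18
READ c @v8: history=[(1, 19), (2, 21), (6, 5), (10, 26)] -> pick v6 -> 5
v13: WRITE b=34  (b history now [(3, 24), (8, 14), (9, 49), (13, 34)])
v14: WRITE c=39  (c history now [(1, 19), (2, 21), (6, 5), (10, 26), (14, 39)])
READ a @v7: history=[(4, 13), (5, 18), (7, 44), (11, 43), (12, 48)] -> pick v7 -> 44
v15: WRITE b=10  (b history now [(3, 24), (8, 14), (9, 49), (13, 34), (15, 10)])
v16: WRITE a=23  (a history now [(4, 13), (5, 18), (7, 44), (11, 43), (12, 48), (16, 23)])
READ c @v13: history=[(1, 19), (2, 21), (6, 5), (10, 26), (14, 39)] -> pick v10 -> 26
v17: WRITE a=42  (a history now [(4, 13), (5, 18), (7, 44), (11, 43), (12, 48), (16, 23), (17, 42)])
v18: WRITE a=44  (a history now [(4, 13), (5, 18), (7, 44), (11, 43), (12, 48), (16, 23), (17, 42), (18, 44)])
v19: WRITE c=23  (c history now [(1, 19), (2, 21), (6, 5), (10, 26), (14, 39), (19, 23)])
v20: WRITE b=37  (b history now [(3, 24), (8, 14), (9, 49), (13, 34), (15, 10), (20, 37)])
READ a @v8: history=[(4, 13), (5, 18), (7, 44), (11, 43), (12, 48), (16, 23), (17, 42), (18, 44)] -> pick v7 -> 44
v21: WRITE c=50  (c history now [(1, 19), (2, 21), (6, 5), (10, 26), (14, 39), (19, 23), (21, 50)])
READ c @v10: history=[(1, 19), (2, 21), (6, 5), (10, 26), (14, 39), (19, 23), (21, 50)] -> pick v10 -> 26
READ a @v7: history=[(4, 13), (5, 18), (7, 44), (11, 43), (12, 48), (16, 23), (17, 42), (18, 44)] -> pick v7 -> 44
Read results in order: ['49', '5', '5', '18', '5', '44', '26', '44', '26', '44']
NONE count = 0

Answer: 0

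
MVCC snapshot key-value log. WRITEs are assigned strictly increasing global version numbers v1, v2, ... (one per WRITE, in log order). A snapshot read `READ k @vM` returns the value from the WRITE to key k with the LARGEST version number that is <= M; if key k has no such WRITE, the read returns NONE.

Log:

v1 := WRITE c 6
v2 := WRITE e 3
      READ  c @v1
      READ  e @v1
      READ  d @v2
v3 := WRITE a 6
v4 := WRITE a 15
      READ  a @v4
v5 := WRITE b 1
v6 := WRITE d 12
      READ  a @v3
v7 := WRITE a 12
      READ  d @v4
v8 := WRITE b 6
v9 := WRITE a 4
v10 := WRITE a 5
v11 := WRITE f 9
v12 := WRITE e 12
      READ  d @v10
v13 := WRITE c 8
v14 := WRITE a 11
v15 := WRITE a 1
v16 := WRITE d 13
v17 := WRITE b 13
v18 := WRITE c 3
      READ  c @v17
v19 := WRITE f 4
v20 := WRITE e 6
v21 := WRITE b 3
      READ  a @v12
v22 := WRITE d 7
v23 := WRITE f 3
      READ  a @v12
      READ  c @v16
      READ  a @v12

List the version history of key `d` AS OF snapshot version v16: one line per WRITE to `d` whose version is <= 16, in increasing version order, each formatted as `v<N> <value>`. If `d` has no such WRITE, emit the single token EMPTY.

Answer: v6 12
v16 13

Derivation:
Scan writes for key=d with version <= 16:
  v1 WRITE c 6 -> skip
  v2 WRITE e 3 -> skip
  v3 WRITE a 6 -> skip
  v4 WRITE a 15 -> skip
  v5 WRITE b 1 -> skip
  v6 WRITE d 12 -> keep
  v7 WRITE a 12 -> skip
  v8 WRITE b 6 -> skip
  v9 WRITE a 4 -> skip
  v10 WRITE a 5 -> skip
  v11 WRITE f 9 -> skip
  v12 WRITE e 12 -> skip
  v13 WRITE c 8 -> skip
  v14 WRITE a 11 -> skip
  v15 WRITE a 1 -> skip
  v16 WRITE d 13 -> keep
  v17 WRITE b 13 -> skip
  v18 WRITE c 3 -> skip
  v19 WRITE f 4 -> skip
  v20 WRITE e 6 -> skip
  v21 WRITE b 3 -> skip
  v22 WRITE d 7 -> drop (> snap)
  v23 WRITE f 3 -> skip
Collected: [(6, 12), (16, 13)]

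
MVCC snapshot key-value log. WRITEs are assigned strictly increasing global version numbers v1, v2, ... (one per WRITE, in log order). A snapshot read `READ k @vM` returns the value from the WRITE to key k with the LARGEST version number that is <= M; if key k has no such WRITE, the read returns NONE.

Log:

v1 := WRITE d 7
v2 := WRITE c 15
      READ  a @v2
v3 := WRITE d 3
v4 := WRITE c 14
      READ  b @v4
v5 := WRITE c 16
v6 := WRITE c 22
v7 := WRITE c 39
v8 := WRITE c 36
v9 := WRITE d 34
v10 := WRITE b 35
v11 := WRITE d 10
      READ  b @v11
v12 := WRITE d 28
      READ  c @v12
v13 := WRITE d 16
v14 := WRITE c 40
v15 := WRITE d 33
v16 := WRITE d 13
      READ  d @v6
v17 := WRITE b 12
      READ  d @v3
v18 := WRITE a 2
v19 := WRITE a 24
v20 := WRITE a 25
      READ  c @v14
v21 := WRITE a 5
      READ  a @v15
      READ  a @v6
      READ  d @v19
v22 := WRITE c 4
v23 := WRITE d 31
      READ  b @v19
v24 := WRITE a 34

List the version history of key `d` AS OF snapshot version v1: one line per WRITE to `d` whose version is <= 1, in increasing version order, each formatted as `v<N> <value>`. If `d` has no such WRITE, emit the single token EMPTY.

Scan writes for key=d with version <= 1:
  v1 WRITE d 7 -> keep
  v2 WRITE c 15 -> skip
  v3 WRITE d 3 -> drop (> snap)
  v4 WRITE c 14 -> skip
  v5 WRITE c 16 -> skip
  v6 WRITE c 22 -> skip
  v7 WRITE c 39 -> skip
  v8 WRITE c 36 -> skip
  v9 WRITE d 34 -> drop (> snap)
  v10 WRITE b 35 -> skip
  v11 WRITE d 10 -> drop (> snap)
  v12 WRITE d 28 -> drop (> snap)
  v13 WRITE d 16 -> drop (> snap)
  v14 WRITE c 40 -> skip
  v15 WRITE d 33 -> drop (> snap)
  v16 WRITE d 13 -> drop (> snap)
  v17 WRITE b 12 -> skip
  v18 WRITE a 2 -> skip
  v19 WRITE a 24 -> skip
  v20 WRITE a 25 -> skip
  v21 WRITE a 5 -> skip
  v22 WRITE c 4 -> skip
  v23 WRITE d 31 -> drop (> snap)
  v24 WRITE a 34 -> skip
Collected: [(1, 7)]

Answer: v1 7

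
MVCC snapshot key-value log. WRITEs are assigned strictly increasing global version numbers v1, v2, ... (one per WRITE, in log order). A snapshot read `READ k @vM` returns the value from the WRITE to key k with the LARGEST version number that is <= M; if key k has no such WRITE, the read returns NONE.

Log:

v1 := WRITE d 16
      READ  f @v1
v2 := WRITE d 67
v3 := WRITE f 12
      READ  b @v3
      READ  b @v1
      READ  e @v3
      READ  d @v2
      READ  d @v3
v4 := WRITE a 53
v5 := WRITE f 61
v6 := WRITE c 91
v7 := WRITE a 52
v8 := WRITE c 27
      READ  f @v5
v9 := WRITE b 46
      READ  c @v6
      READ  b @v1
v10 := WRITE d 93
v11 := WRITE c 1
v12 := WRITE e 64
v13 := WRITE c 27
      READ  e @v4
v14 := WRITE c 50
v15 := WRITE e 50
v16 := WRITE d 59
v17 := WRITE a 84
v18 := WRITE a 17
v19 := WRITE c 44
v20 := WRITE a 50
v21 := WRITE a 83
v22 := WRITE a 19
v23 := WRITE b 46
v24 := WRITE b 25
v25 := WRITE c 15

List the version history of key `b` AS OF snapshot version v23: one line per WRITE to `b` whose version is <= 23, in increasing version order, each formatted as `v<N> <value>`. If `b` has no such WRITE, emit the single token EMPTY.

Scan writes for key=b with version <= 23:
  v1 WRITE d 16 -> skip
  v2 WRITE d 67 -> skip
  v3 WRITE f 12 -> skip
  v4 WRITE a 53 -> skip
  v5 WRITE f 61 -> skip
  v6 WRITE c 91 -> skip
  v7 WRITE a 52 -> skip
  v8 WRITE c 27 -> skip
  v9 WRITE b 46 -> keep
  v10 WRITE d 93 -> skip
  v11 WRITE c 1 -> skip
  v12 WRITE e 64 -> skip
  v13 WRITE c 27 -> skip
  v14 WRITE c 50 -> skip
  v15 WRITE e 50 -> skip
  v16 WRITE d 59 -> skip
  v17 WRITE a 84 -> skip
  v18 WRITE a 17 -> skip
  v19 WRITE c 44 -> skip
  v20 WRITE a 50 -> skip
  v21 WRITE a 83 -> skip
  v22 WRITE a 19 -> skip
  v23 WRITE b 46 -> keep
  v24 WRITE b 25 -> drop (> snap)
  v25 WRITE c 15 -> skip
Collected: [(9, 46), (23, 46)]

Answer: v9 46
v23 46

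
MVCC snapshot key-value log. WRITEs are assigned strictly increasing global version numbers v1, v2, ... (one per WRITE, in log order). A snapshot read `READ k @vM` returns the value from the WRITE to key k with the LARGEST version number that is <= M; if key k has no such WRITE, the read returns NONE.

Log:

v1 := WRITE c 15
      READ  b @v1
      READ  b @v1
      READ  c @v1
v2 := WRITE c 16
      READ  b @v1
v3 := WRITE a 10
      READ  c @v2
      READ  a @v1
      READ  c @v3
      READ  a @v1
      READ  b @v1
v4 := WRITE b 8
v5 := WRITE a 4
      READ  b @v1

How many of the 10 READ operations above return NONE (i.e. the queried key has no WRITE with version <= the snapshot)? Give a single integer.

v1: WRITE c=15  (c history now [(1, 15)])
READ b @v1: history=[] -> no version <= 1 -> NONE
READ b @v1: history=[] -> no version <= 1 -> NONE
READ c @v1: history=[(1, 15)] -> pick v1 -> 15
v2: WRITE c=16  (c history now [(1, 15), (2, 16)])
READ b @v1: history=[] -> no version <= 1 -> NONE
v3: WRITE a=10  (a history now [(3, 10)])
READ c @v2: history=[(1, 15), (2, 16)] -> pick v2 -> 16
READ a @v1: history=[(3, 10)] -> no version <= 1 -> NONE
READ c @v3: history=[(1, 15), (2, 16)] -> pick v2 -> 16
READ a @v1: history=[(3, 10)] -> no version <= 1 -> NONE
READ b @v1: history=[] -> no version <= 1 -> NONE
v4: WRITE b=8  (b history now [(4, 8)])
v5: WRITE a=4  (a history now [(3, 10), (5, 4)])
READ b @v1: history=[(4, 8)] -> no version <= 1 -> NONE
Read results in order: ['NONE', 'NONE', '15', 'NONE', '16', 'NONE', '16', 'NONE', 'NONE', 'NONE']
NONE count = 7

Answer: 7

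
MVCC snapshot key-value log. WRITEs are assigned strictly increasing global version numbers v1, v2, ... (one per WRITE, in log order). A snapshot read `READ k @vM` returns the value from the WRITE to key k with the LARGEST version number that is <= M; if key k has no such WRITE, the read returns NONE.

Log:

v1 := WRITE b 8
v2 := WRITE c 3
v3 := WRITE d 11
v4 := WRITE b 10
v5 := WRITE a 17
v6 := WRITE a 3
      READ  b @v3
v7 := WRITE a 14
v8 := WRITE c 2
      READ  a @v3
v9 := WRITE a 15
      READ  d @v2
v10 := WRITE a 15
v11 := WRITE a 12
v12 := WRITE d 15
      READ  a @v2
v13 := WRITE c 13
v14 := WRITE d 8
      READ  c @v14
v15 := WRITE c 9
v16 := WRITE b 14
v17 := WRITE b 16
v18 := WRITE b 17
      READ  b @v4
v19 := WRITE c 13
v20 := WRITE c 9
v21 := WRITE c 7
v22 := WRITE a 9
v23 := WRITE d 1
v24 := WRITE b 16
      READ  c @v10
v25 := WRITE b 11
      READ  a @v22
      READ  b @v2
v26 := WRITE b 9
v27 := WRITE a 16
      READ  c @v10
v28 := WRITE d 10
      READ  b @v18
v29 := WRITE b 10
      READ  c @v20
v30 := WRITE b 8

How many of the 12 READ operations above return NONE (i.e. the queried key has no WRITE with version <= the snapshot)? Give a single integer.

Answer: 3

Derivation:
v1: WRITE b=8  (b history now [(1, 8)])
v2: WRITE c=3  (c history now [(2, 3)])
v3: WRITE d=11  (d history now [(3, 11)])
v4: WRITE b=10  (b history now [(1, 8), (4, 10)])
v5: WRITE a=17  (a history now [(5, 17)])
v6: WRITE a=3  (a history now [(5, 17), (6, 3)])
READ b @v3: history=[(1, 8), (4, 10)] -> pick v1 -> 8
v7: WRITE a=14  (a history now [(5, 17), (6, 3), (7, 14)])
v8: WRITE c=2  (c history now [(2, 3), (8, 2)])
READ a @v3: history=[(5, 17), (6, 3), (7, 14)] -> no version <= 3 -> NONE
v9: WRITE a=15  (a history now [(5, 17), (6, 3), (7, 14), (9, 15)])
READ d @v2: history=[(3, 11)] -> no version <= 2 -> NONE
v10: WRITE a=15  (a history now [(5, 17), (6, 3), (7, 14), (9, 15), (10, 15)])
v11: WRITE a=12  (a history now [(5, 17), (6, 3), (7, 14), (9, 15), (10, 15), (11, 12)])
v12: WRITE d=15  (d history now [(3, 11), (12, 15)])
READ a @v2: history=[(5, 17), (6, 3), (7, 14), (9, 15), (10, 15), (11, 12)] -> no version <= 2 -> NONE
v13: WRITE c=13  (c history now [(2, 3), (8, 2), (13, 13)])
v14: WRITE d=8  (d history now [(3, 11), (12, 15), (14, 8)])
READ c @v14: history=[(2, 3), (8, 2), (13, 13)] -> pick v13 -> 13
v15: WRITE c=9  (c history now [(2, 3), (8, 2), (13, 13), (15, 9)])
v16: WRITE b=14  (b history now [(1, 8), (4, 10), (16, 14)])
v17: WRITE b=16  (b history now [(1, 8), (4, 10), (16, 14), (17, 16)])
v18: WRITE b=17  (b history now [(1, 8), (4, 10), (16, 14), (17, 16), (18, 17)])
READ b @v4: history=[(1, 8), (4, 10), (16, 14), (17, 16), (18, 17)] -> pick v4 -> 10
v19: WRITE c=13  (c history now [(2, 3), (8, 2), (13, 13), (15, 9), (19, 13)])
v20: WRITE c=9  (c history now [(2, 3), (8, 2), (13, 13), (15, 9), (19, 13), (20, 9)])
v21: WRITE c=7  (c history now [(2, 3), (8, 2), (13, 13), (15, 9), (19, 13), (20, 9), (21, 7)])
v22: WRITE a=9  (a history now [(5, 17), (6, 3), (7, 14), (9, 15), (10, 15), (11, 12), (22, 9)])
v23: WRITE d=1  (d history now [(3, 11), (12, 15), (14, 8), (23, 1)])
v24: WRITE b=16  (b history now [(1, 8), (4, 10), (16, 14), (17, 16), (18, 17), (24, 16)])
READ c @v10: history=[(2, 3), (8, 2), (13, 13), (15, 9), (19, 13), (20, 9), (21, 7)] -> pick v8 -> 2
v25: WRITE b=11  (b history now [(1, 8), (4, 10), (16, 14), (17, 16), (18, 17), (24, 16), (25, 11)])
READ a @v22: history=[(5, 17), (6, 3), (7, 14), (9, 15), (10, 15), (11, 12), (22, 9)] -> pick v22 -> 9
READ b @v2: history=[(1, 8), (4, 10), (16, 14), (17, 16), (18, 17), (24, 16), (25, 11)] -> pick v1 -> 8
v26: WRITE b=9  (b history now [(1, 8), (4, 10), (16, 14), (17, 16), (18, 17), (24, 16), (25, 11), (26, 9)])
v27: WRITE a=16  (a history now [(5, 17), (6, 3), (7, 14), (9, 15), (10, 15), (11, 12), (22, 9), (27, 16)])
READ c @v10: history=[(2, 3), (8, 2), (13, 13), (15, 9), (19, 13), (20, 9), (21, 7)] -> pick v8 -> 2
v28: WRITE d=10  (d history now [(3, 11), (12, 15), (14, 8), (23, 1), (28, 10)])
READ b @v18: history=[(1, 8), (4, 10), (16, 14), (17, 16), (18, 17), (24, 16), (25, 11), (26, 9)] -> pick v18 -> 17
v29: WRITE b=10  (b history now [(1, 8), (4, 10), (16, 14), (17, 16), (18, 17), (24, 16), (25, 11), (26, 9), (29, 10)])
READ c @v20: history=[(2, 3), (8, 2), (13, 13), (15, 9), (19, 13), (20, 9), (21, 7)] -> pick v20 -> 9
v30: WRITE b=8  (b history now [(1, 8), (4, 10), (16, 14), (17, 16), (18, 17), (24, 16), (25, 11), (26, 9), (29, 10), (30, 8)])
Read results in order: ['8', 'NONE', 'NONE', 'NONE', '13', '10', '2', '9', '8', '2', '17', '9']
NONE count = 3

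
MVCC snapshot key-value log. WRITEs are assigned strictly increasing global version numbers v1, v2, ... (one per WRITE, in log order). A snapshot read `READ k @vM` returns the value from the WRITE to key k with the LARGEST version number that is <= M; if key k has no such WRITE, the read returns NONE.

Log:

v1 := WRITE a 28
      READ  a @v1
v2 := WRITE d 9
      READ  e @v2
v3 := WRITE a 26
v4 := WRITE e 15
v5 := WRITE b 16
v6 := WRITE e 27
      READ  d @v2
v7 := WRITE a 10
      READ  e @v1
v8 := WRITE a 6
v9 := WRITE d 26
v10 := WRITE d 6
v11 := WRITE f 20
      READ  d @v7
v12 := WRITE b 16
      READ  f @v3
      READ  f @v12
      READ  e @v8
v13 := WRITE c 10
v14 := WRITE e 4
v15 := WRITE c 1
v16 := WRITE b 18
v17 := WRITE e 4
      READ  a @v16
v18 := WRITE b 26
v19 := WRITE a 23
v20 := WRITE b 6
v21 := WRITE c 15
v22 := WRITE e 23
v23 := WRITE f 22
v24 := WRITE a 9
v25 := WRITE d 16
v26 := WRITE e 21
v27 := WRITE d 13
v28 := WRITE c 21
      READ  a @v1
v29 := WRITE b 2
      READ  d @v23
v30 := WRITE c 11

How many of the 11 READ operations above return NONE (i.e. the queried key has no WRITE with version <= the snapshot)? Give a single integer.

v1: WRITE a=28  (a history now [(1, 28)])
READ a @v1: history=[(1, 28)] -> pick v1 -> 28
v2: WRITE d=9  (d history now [(2, 9)])
READ e @v2: history=[] -> no version <= 2 -> NONE
v3: WRITE a=26  (a history now [(1, 28), (3, 26)])
v4: WRITE e=15  (e history now [(4, 15)])
v5: WRITE b=16  (b history now [(5, 16)])
v6: WRITE e=27  (e history now [(4, 15), (6, 27)])
READ d @v2: history=[(2, 9)] -> pick v2 -> 9
v7: WRITE a=10  (a history now [(1, 28), (3, 26), (7, 10)])
READ e @v1: history=[(4, 15), (6, 27)] -> no version <= 1 -> NONE
v8: WRITE a=6  (a history now [(1, 28), (3, 26), (7, 10), (8, 6)])
v9: WRITE d=26  (d history now [(2, 9), (9, 26)])
v10: WRITE d=6  (d history now [(2, 9), (9, 26), (10, 6)])
v11: WRITE f=20  (f history now [(11, 20)])
READ d @v7: history=[(2, 9), (9, 26), (10, 6)] -> pick v2 -> 9
v12: WRITE b=16  (b history now [(5, 16), (12, 16)])
READ f @v3: history=[(11, 20)] -> no version <= 3 -> NONE
READ f @v12: history=[(11, 20)] -> pick v11 -> 20
READ e @v8: history=[(4, 15), (6, 27)] -> pick v6 -> 27
v13: WRITE c=10  (c history now [(13, 10)])
v14: WRITE e=4  (e history now [(4, 15), (6, 27), (14, 4)])
v15: WRITE c=1  (c history now [(13, 10), (15, 1)])
v16: WRITE b=18  (b history now [(5, 16), (12, 16), (16, 18)])
v17: WRITE e=4  (e history now [(4, 15), (6, 27), (14, 4), (17, 4)])
READ a @v16: history=[(1, 28), (3, 26), (7, 10), (8, 6)] -> pick v8 -> 6
v18: WRITE b=26  (b history now [(5, 16), (12, 16), (16, 18), (18, 26)])
v19: WRITE a=23  (a history now [(1, 28), (3, 26), (7, 10), (8, 6), (19, 23)])
v20: WRITE b=6  (b history now [(5, 16), (12, 16), (16, 18), (18, 26), (20, 6)])
v21: WRITE c=15  (c history now [(13, 10), (15, 1), (21, 15)])
v22: WRITE e=23  (e history now [(4, 15), (6, 27), (14, 4), (17, 4), (22, 23)])
v23: WRITE f=22  (f history now [(11, 20), (23, 22)])
v24: WRITE a=9  (a history now [(1, 28), (3, 26), (7, 10), (8, 6), (19, 23), (24, 9)])
v25: WRITE d=16  (d history now [(2, 9), (9, 26), (10, 6), (25, 16)])
v26: WRITE e=21  (e history now [(4, 15), (6, 27), (14, 4), (17, 4), (22, 23), (26, 21)])
v27: WRITE d=13  (d history now [(2, 9), (9, 26), (10, 6), (25, 16), (27, 13)])
v28: WRITE c=21  (c history now [(13, 10), (15, 1), (21, 15), (28, 21)])
READ a @v1: history=[(1, 28), (3, 26), (7, 10), (8, 6), (19, 23), (24, 9)] -> pick v1 -> 28
v29: WRITE b=2  (b history now [(5, 16), (12, 16), (16, 18), (18, 26), (20, 6), (29, 2)])
READ d @v23: history=[(2, 9), (9, 26), (10, 6), (25, 16), (27, 13)] -> pick v10 -> 6
v30: WRITE c=11  (c history now [(13, 10), (15, 1), (21, 15), (28, 21), (30, 11)])
Read results in order: ['28', 'NONE', '9', 'NONE', '9', 'NONE', '20', '27', '6', '28', '6']
NONE count = 3

Answer: 3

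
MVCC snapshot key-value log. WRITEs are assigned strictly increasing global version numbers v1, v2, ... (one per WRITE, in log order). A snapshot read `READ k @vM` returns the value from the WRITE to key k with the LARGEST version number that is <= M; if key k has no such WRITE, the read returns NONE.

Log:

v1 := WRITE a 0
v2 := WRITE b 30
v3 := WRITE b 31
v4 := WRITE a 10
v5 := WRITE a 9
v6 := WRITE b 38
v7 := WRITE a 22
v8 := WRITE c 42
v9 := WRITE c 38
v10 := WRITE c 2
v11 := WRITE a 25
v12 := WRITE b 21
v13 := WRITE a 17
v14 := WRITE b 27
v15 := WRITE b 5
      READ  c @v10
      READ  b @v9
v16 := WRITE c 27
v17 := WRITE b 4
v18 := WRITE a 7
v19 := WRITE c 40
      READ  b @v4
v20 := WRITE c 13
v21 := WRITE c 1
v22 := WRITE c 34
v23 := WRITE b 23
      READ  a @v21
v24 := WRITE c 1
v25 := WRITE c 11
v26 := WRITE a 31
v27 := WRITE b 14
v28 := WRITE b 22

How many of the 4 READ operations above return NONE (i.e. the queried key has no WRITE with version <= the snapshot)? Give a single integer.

Answer: 0

Derivation:
v1: WRITE a=0  (a history now [(1, 0)])
v2: WRITE b=30  (b history now [(2, 30)])
v3: WRITE b=31  (b history now [(2, 30), (3, 31)])
v4: WRITE a=10  (a history now [(1, 0), (4, 10)])
v5: WRITE a=9  (a history now [(1, 0), (4, 10), (5, 9)])
v6: WRITE b=38  (b history now [(2, 30), (3, 31), (6, 38)])
v7: WRITE a=22  (a history now [(1, 0), (4, 10), (5, 9), (7, 22)])
v8: WRITE c=42  (c history now [(8, 42)])
v9: WRITE c=38  (c history now [(8, 42), (9, 38)])
v10: WRITE c=2  (c history now [(8, 42), (9, 38), (10, 2)])
v11: WRITE a=25  (a history now [(1, 0), (4, 10), (5, 9), (7, 22), (11, 25)])
v12: WRITE b=21  (b history now [(2, 30), (3, 31), (6, 38), (12, 21)])
v13: WRITE a=17  (a history now [(1, 0), (4, 10), (5, 9), (7, 22), (11, 25), (13, 17)])
v14: WRITE b=27  (b history now [(2, 30), (3, 31), (6, 38), (12, 21), (14, 27)])
v15: WRITE b=5  (b history now [(2, 30), (3, 31), (6, 38), (12, 21), (14, 27), (15, 5)])
READ c @v10: history=[(8, 42), (9, 38), (10, 2)] -> pick v10 -> 2
READ b @v9: history=[(2, 30), (3, 31), (6, 38), (12, 21), (14, 27), (15, 5)] -> pick v6 -> 38
v16: WRITE c=27  (c history now [(8, 42), (9, 38), (10, 2), (16, 27)])
v17: WRITE b=4  (b history now [(2, 30), (3, 31), (6, 38), (12, 21), (14, 27), (15, 5), (17, 4)])
v18: WRITE a=7  (a history now [(1, 0), (4, 10), (5, 9), (7, 22), (11, 25), (13, 17), (18, 7)])
v19: WRITE c=40  (c history now [(8, 42), (9, 38), (10, 2), (16, 27), (19, 40)])
READ b @v4: history=[(2, 30), (3, 31), (6, 38), (12, 21), (14, 27), (15, 5), (17, 4)] -> pick v3 -> 31
v20: WRITE c=13  (c history now [(8, 42), (9, 38), (10, 2), (16, 27), (19, 40), (20, 13)])
v21: WRITE c=1  (c history now [(8, 42), (9, 38), (10, 2), (16, 27), (19, 40), (20, 13), (21, 1)])
v22: WRITE c=34  (c history now [(8, 42), (9, 38), (10, 2), (16, 27), (19, 40), (20, 13), (21, 1), (22, 34)])
v23: WRITE b=23  (b history now [(2, 30), (3, 31), (6, 38), (12, 21), (14, 27), (15, 5), (17, 4), (23, 23)])
READ a @v21: history=[(1, 0), (4, 10), (5, 9), (7, 22), (11, 25), (13, 17), (18, 7)] -> pick v18 -> 7
v24: WRITE c=1  (c history now [(8, 42), (9, 38), (10, 2), (16, 27), (19, 40), (20, 13), (21, 1), (22, 34), (24, 1)])
v25: WRITE c=11  (c history now [(8, 42), (9, 38), (10, 2), (16, 27), (19, 40), (20, 13), (21, 1), (22, 34), (24, 1), (25, 11)])
v26: WRITE a=31  (a history now [(1, 0), (4, 10), (5, 9), (7, 22), (11, 25), (13, 17), (18, 7), (26, 31)])
v27: WRITE b=14  (b history now [(2, 30), (3, 31), (6, 38), (12, 21), (14, 27), (15, 5), (17, 4), (23, 23), (27, 14)])
v28: WRITE b=22  (b history now [(2, 30), (3, 31), (6, 38), (12, 21), (14, 27), (15, 5), (17, 4), (23, 23), (27, 14), (28, 22)])
Read results in order: ['2', '38', '31', '7']
NONE count = 0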